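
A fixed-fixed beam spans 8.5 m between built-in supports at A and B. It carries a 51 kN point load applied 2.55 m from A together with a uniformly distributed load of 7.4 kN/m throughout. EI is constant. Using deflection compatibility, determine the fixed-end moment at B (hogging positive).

Take the two fixed-end moments M_A, M_B as redundants; the released structure is the simple span AB.
End rotations of the released simple span under the applied load (×1/EI):
  at A: point load 51 at a = 2.55: Pab(L + b)/(6LEI) = 219.2/EI
  at B: point load 51 at a = 2.55: Pab(L + a)/(6LEI) = 167.7/EI
  at A: UDL 7.4: wL³/(24EI) = 189.4/EI
  at B: UDL 7.4: wL³/(24EI) = 189.4/EI
  θ_A0 = 408.6/EI,  θ_B0 = 357/EI
Flexibility coefficients: a unit moment at one end gives L/(3EI) there and L/(6EI) at the far end, so f₁₁ = f₂₂ = 2.833/EI and f₁₂ = f₂₁ = 1.417/EI.
Compatibility — zero rotation at each built-in end:
  2.833 M_A + 1.417 M_B = 408.6
  1.417 M_A + 2.833 M_B = 357
Solving the pair gives M_A = 108.3 kN·m and M_B = 71.86 kN·m (hogging).

M_B = 71.86 kN·m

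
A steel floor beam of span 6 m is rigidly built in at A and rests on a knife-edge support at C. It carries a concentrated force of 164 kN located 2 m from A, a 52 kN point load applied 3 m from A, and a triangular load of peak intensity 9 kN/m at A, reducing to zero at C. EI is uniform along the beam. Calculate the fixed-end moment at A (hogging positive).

M_A = 262.3 kN·m

Take the reaction at C as the redundant and release it; the primary structure is a cantilever fixed at A.
Deflection at C on the released cantilever, summing each load's contribution:
  point load 164 at a = 2: Pa²(3L − a)/(6EI) = 1749/EI
  point load 52 at a = 3: Pa²(3L − a)/(6EI) = 1170/EI
  triangular load, peak 9 at the fixed end: w₀L⁴/(30EI) = 388.8/EI
  δ_0 = 3308/EI
Flexibility coefficient — unit upward force at C: δ_{CC} = L³/(3EI) = 72/EI.
The prop prevents deflection at C: R_C = δ_0/δ_{CC} = 3308/72 = 45.95 kN.
Moment equilibrium about A: M_A = Σ(load moments about A) − R_C·L = 538 − 45.95×6 = 262.3 kN·m.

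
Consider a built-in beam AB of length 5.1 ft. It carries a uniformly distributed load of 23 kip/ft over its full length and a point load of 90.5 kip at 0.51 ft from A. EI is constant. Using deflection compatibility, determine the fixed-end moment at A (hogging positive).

Take the two fixed-end moments M_A, M_B as redundants; the released structure is the simple span AB.
On the primary (simply-supported) span, the end slopes from the loading are:
  at A: UDL 23: wL³/(24EI) = 127.1/EI
  at B: UDL 23: wL³/(24EI) = 127.1/EI
  at A: point load 90.5 at a = 0.51: Pab(L + b)/(6LEI) = 67.09/EI
  at B: point load 90.5 at a = 0.51: Pab(L + a)/(6LEI) = 38.84/EI
  θ_A0 = 194.2/EI,  θ_B0 = 166/EI
Flexibility coefficients: a unit moment at one end gives L/(3EI) there and L/(6EI) at the far end, so f₁₁ = f₂₂ = 1.7/EI and f₁₂ = f₂₁ = 0.85/EI.
Compatibility — zero rotation at each built-in end:
  1.7 M_A + 0.85 M_B = 194.2
  0.85 M_A + 1.7 M_B = 166
Solving the pair gives M_A = 87.24 kip·ft and M_B = 54.01 kip·ft (hogging).

M_A = 87.24 kip·ft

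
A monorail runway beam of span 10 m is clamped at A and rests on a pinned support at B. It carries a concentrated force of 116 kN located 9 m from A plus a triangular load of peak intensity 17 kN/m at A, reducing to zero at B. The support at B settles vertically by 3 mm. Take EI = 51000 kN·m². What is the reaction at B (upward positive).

Release the roller at B. Primary structure: cantilever fixed at A.
Primary-structure tip deflection at B by superposition:
  point load 116 at a = 9: Pa²(3L − a)/(6EI) = 32886/EI
  triangular load, peak 17 at the fixed end: w₀L⁴/(30EI) = 5667/EI
  δ_0 = 38553/EI
Tip deflection under a unit load at B: L³/(3EI) = 333.3/EI.
With EI = 51000 kN·m²: δ_0 = 0.75593 m and δ_{BB} = 0.006536 m/kN.
Compatibility — the beam at B must follow the support down by 0.003 m: δ_0 − R_B·δ_{BB} = 0.003, so R_B = (0.75593 − 0.003)/0.006536 = 115.2 kN.

R_B = 115.2 kN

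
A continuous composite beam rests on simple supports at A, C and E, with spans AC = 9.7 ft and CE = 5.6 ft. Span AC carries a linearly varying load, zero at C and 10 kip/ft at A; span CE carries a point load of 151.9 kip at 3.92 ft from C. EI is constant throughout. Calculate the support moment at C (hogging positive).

M_C = 77.3 kip·ft

Release continuity at C by inserting a hinge; the redundant is the internal moment M_C. The primary structure is two simply-supported spans AC and CE.
Rotations at C on the released spans (each span's end-slope, ×1/EI):
  span AC: triangular load, peak 10: 7w₀L³/(360EI) = 177.5/EI
  span CE: point load 151.9 at a = 3.92: Pab(L + b)/(6LEI) = 216.7/EI
  relative rotation θ_0 = (177.5 + 216.7)/EI = 394.2/EI
A unit hogging moment at C produces rotation L₁/(3EI) + L₂/(3EI) = 5.1/EI.
Compatibility: M_C·(L₁+L₂)/(3EI) = θ_0, giving M_C = 77.3 kip·ft (hogging).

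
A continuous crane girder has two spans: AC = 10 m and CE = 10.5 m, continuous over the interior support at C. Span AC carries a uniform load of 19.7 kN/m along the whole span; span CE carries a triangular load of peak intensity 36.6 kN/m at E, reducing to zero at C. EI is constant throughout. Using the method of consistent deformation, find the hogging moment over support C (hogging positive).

M_C = 240.7 kN·m

Insert a hinge at C; M_C is the redundant, and each span becomes simply supported.
Discontinuity in slope at C on the released structure — sum the simple-span end rotations:
  span AC: UDL 19.7: wL³/(24EI) = 820.8/EI
  span CE: triangular load, peak 36.6: 7w₀L³/(360EI) = 823.8/EI
  relative rotation θ_0 = (820.8 + 823.8)/EI = 1645/EI
A unit hogging moment at C produces rotation L₁/(3EI) + L₂/(3EI) = 6.833/EI.
Slope continuity at C: θ_0 = M_C·6.833/EI, so M_C = 1645/6.833 = 240.7 kN·m (hogging).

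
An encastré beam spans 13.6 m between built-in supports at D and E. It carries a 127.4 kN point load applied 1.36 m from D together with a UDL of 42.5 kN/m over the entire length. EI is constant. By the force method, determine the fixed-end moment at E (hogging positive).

M_E = 670.7 kN·m

Release both end moments; the primary structure is a simply-supported span DE with redundants M_D and M_E.
End rotations of the released simple span under the applied load (×1/EI):
  at D: point load 127.4 at a = 1.36: Pab(L + b)/(6LEI) = 671.6/EI
  at E: point load 127.4 at a = 1.36: Pab(L + a)/(6LEI) = 388.8/EI
  at D: UDL 42.5: wL³/(24EI) = 4454/EI
  at E: UDL 42.5: wL³/(24EI) = 4454/EI
  θ_D0 = 5126/EI,  θ_E0 = 4843/EI
Flexibility coefficients: a unit moment at one end gives L/(3EI) there and L/(6EI) at the far end, so f₁₁ = f₂₂ = 4.533/EI and f₁₂ = f₂₁ = 2.267/EI.
Compatibility — zero rotation at each built-in end:
  4.533 M_D + 2.267 M_E = 5126
  2.267 M_D + 4.533 M_E = 4843
Solving the pair gives M_D = 795.4 kN·m and M_E = 670.7 kN·m (hogging).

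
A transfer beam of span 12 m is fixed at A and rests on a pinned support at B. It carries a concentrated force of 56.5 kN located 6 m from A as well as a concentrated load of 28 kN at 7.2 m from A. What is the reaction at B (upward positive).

R_B = 29.75 kN

Choose R_B as the redundant. The primary structure is the cantilever fixed at A.
Downward deflection at the released point B due to the loads:
  point load 56.5 at a = 6: Pa²(3L − a)/(6EI) = 10170/EI
  point load 28 at a = 7.2: Pa²(3L − a)/(6EI) = 6967/EI
  δ_0 = 17137/EI
Tip deflection under a unit load at B: L³/(3EI) = 576/EI.
The prop prevents deflection at B: R_B = δ_0/δ_{BB} = 17137/576 = 29.75 kN.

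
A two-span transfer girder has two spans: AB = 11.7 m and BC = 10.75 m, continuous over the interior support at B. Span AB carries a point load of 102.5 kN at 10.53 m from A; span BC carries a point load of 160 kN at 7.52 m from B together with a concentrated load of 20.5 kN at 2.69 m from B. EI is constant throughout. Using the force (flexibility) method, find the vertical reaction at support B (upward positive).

Take M_B as the redundant. Released structure: two simple spans AB and BC with a hinge at B.
Rotations at B on the released spans (each span's end-slope, ×1/EI):
  span AB: point load 102.5 at a = 10.53: Pab(L + a)/(6LEI) = 399.9/EI
  span BC: point load 160 at a = 7.52: Pab(L + b)/(6LEI) = 842.3/EI
  span BC: point load 20.5 at a = 2.69: Pab(L + b)/(6LEI) = 129.6/EI
  relative rotation θ_0 = (399.9 + 972)/EI = 1372/EI
A unit hogging moment at B produces rotation L₁/(3EI) + L₂/(3EI) = 7.483/EI.
Slope continuity at B: θ_0 = M_B·7.483/EI, so M_B = 1372/7.483 = 183.3 kN·m (hogging).
Span AB, ΣM about A with M_B applied at B: R_B^{AB}·11.7 = 1079 + 183.3, so R_B^{AB} = 107.9 kN and R_A = 102.5 − 107.9 = -5.418 kN.
Span BC, ΣM about C: R_B^{BC}·10.75 = 682 + 183.3, so R_B^{BC} = 80.5 kN and R_C = 180.5 − 80.5 = 100 kN.
R_B = 107.9 + 80.5 = 188.4 kN.

R_B = 188.4 kN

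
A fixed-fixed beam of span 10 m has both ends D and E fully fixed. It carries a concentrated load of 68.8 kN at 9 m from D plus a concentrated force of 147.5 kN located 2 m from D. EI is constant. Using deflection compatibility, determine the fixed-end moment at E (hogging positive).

M_E = 102.9 kN·m

Take the two fixed-end moments M_D, M_E as redundants; the released structure is the simple span DE.
End rotations of the released simple span under the applied load (×1/EI):
  at D: point load 68.8 at a = 9: Pab(L + b)/(6LEI) = 113.5/EI
  at E: point load 68.8 at a = 9: Pab(L + a)/(6LEI) = 196.1/EI
  at D: point load 147.5 at a = 2: Pab(L + b)/(6LEI) = 708/EI
  at E: point load 147.5 at a = 2: Pab(L + a)/(6LEI) = 472/EI
  θ_D0 = 821.5/EI,  θ_E0 = 668.1/EI
Flexibility coefficients: a unit moment at one end gives L/(3EI) there and L/(6EI) at the far end, so f₁₁ = f₂₂ = 3.333/EI and f₁₂ = f₂₁ = 1.667/EI.
Compatibility — zero rotation at each built-in end:
  3.333 M_D + 1.667 M_E = 821.5
  1.667 M_D + 3.333 M_E = 668.1
Solving the pair gives M_D = 195 kN·m and M_E = 102.9 kN·m (hogging).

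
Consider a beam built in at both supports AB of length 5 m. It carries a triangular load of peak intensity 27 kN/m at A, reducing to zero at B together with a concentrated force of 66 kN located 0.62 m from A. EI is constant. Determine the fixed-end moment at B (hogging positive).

Release both end moments; the primary structure is a simply-supported span AB with redundants M_A and M_B.
Simple-span end rotations at A and B under the given loads:
  at A: triangular load, peak 27: w₀L³/(45EI) = 75/EI
  at B: triangular load, peak 27: 7w₀L³/(360EI) = 65.62/EI
  at A: point load 66 at a = 0.62: Pab(L + b)/(6LEI) = 56.04/EI
  at B: point load 66 at a = 0.62: Pab(L + a)/(6LEI) = 33.58/EI
  θ_A0 = 131/EI,  θ_B0 = 99.2/EI
Flexibility coefficients: a unit moment at one end gives L/(3EI) there and L/(6EI) at the far end, so f₁₁ = f₂₂ = 1.667/EI and f₁₂ = f₂₁ = 0.8333/EI.
Compatibility — zero rotation at each built-in end:
  1.667 M_A + 0.8333 M_B = 131
  0.8333 M_A + 1.667 M_B = 99.2
Solving the pair gives M_A = 65.15 kN·m and M_B = 26.94 kN·m (hogging).

M_B = 26.94 kN·m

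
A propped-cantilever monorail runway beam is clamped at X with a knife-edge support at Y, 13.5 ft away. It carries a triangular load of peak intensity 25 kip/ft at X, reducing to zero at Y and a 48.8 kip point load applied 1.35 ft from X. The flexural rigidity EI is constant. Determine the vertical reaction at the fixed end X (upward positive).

R_X = 183.1 kip

Choose R_Y as the redundant. The primary structure is the cantilever fixed at X.
Free-end deflection of the primary structure under the applied loading (downward +):
  triangular load, peak 25 at the fixed end: w₀L⁴/(30EI) = 27679/EI
  point load 48.8 at a = 1.35: Pa²(3L − a)/(6EI) = 580.3/EI
  δ_0 = 28260/EI
Tip deflection under a unit load at Y: L³/(3EI) = 820.1/EI.
Compatibility at Y: δ_0 − R_Y·δ_{YY} = 0, so R_Y = 28260/820.1 = 34.46 kip.
Vertical equilibrium: R_X = ΣP − R_Y = 217.6 − 34.46 = 183.1 kip.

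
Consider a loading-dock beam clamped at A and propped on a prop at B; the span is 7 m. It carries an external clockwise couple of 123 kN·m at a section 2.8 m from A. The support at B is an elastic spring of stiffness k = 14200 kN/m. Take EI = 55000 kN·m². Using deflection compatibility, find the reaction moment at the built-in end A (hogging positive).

M_A = 8.789 kN·m

Remove the prop at B; the released (primary) structure is a cantilever built in at A.
Downward deflection at the released point B due to the loads:
  clockwise couple 123 at a = 2.8: M₀a(2L − a)/(2EI) = 1929/EI
Flexibility coefficient — unit upward force at B: δ_{BB} = L³/(3EI) = 114.3/EI.
With EI = 55000 kN·m²: δ_0 = 0.035066 m and δ_{BB} = 0.002079 m/kN.
Compatibility — the spring shortens by R_B/k under the reaction it provides: δ_0 − R_B·δ_{BB} = R_B/k. With 1/k = 0.00007 m/kN, R_B = δ_0 / (δ_{BB} + 1/k) = 0.035066 / (0.002079 + 0.00007) = 16.32 kN.
Moment equilibrium about A: M_A = Σ(load moments about A) − R_B·L = 123 − 16.32×7 = 8.789 kN·m.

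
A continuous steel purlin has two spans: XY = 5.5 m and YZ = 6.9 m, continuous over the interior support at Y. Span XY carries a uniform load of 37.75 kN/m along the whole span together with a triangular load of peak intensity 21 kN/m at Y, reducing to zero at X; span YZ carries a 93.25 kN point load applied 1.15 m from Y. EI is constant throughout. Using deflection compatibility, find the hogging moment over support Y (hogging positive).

Insert a hinge at Y; M_Y is the redundant, and each span becomes simply supported.
Rotations at Y on the released spans (each span's end-slope, ×1/EI):
  span XY: UDL 37.75: wL³/(24EI) = 261.7/EI
  span XY: triangular load, peak 21: w₀L³/(45EI) = 77.64/EI
  span YZ: point load 93.25 at a = 1.15: Pab(L + b)/(6LEI) = 188.4/EI
  relative rotation θ_0 = (339.3 + 188.4)/EI = 527.7/EI
A unit hogging moment at Y produces rotation L₁/(3EI) + L₂/(3EI) = 4.133/EI.
Slope continuity at Y: θ_0 = M_Y·4.133/EI, so M_Y = 527.7/4.133 = 127.7 kN·m (hogging).

M_Y = 127.7 kN·m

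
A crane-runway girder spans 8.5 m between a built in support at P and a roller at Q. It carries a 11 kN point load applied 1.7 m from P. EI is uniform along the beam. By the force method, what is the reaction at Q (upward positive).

R_Q = 0.616 kN

Take the reaction at Q as the redundant and release it; the primary structure is a cantilever fixed at P.
Downward deflection at the released point Q due to the loads:
  point load 11 at a = 1.7: Pa²(3L − a)/(6EI) = 126.1/EI
Tip deflection under a unit load at Q: L³/(3EI) = 204.7/EI.
The prop prevents deflection at Q: R_Q = δ_0/δ_{QQ} = 126.1/204.7 = 0.616 kN.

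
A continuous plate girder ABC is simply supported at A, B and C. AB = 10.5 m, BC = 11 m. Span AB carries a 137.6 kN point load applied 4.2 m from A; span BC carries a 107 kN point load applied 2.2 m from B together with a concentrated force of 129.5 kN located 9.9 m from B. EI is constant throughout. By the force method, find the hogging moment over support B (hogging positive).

Insert a hinge at B; M_B is the redundant, and each span becomes simply supported.
Discontinuity in slope at B on the released structure — sum the simple-span end rotations:
  span AB: point load 137.6 at a = 4.2: Pab(L + a)/(6LEI) = 849.5/EI
  span BC: point load 107 at a = 2.2: Pab(L + b)/(6LEI) = 621.5/EI
  span BC: point load 129.5 at a = 9.9: Pab(L + b)/(6LEI) = 258.5/EI
  relative rotation θ_0 = (849.5 + 880)/EI = 1730/EI
A unit hogging moment at B produces rotation L₁/(3EI) + L₂/(3EI) = 7.167/EI.
Compatibility: M_B·(L₁+L₂)/(3EI) = θ_0, giving M_B = 241.3 kN·m (hogging).

M_B = 241.3 kN·m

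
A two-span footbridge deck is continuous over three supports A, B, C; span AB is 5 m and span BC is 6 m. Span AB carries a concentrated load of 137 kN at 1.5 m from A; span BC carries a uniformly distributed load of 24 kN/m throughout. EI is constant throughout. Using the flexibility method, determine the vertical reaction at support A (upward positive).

Insert a hinge at B; M_B is the redundant, and each span becomes simply supported.
Rotations at B on the released spans (each span's end-slope, ×1/EI):
  span AB: point load 137 at a = 1.5: Pab(L + a)/(6LEI) = 155.8/EI
  span BC: UDL 24: wL³/(24EI) = 216/EI
  relative rotation θ_0 = (155.8 + 216)/EI = 371.8/EI
A unit hogging moment at B produces rotation L₁/(3EI) + L₂/(3EI) = 3.667/EI.
Compatibility: M_B·(L₁+L₂)/(3EI) = θ_0, giving M_B = 101.4 kN·m (hogging).
Span AB, ΣM about A with M_B applied at B: R_B^{AB}·5 = 205.5 + 101.4, so R_B^{AB} = 61.38 kN and R_A = 137 − 61.38 = 75.62 kN.

R_A = 75.62 kN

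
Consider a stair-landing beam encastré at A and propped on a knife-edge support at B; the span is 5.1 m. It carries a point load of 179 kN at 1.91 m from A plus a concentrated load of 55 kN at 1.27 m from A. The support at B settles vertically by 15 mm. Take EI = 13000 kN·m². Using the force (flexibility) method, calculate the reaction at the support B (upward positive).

R_B = 33.24 kN

Take the reaction at B as the redundant and release it; the primary structure is a cantilever fixed at A.
Deflection at B on the released cantilever, summing each load's contribution:
  point load 179 at a = 1.91: Pa²(3L − a)/(6EI) = 1457/EI
  point load 55 at a = 1.27: Pa²(3L − a)/(6EI) = 207.4/EI
  δ_0 = 1665/EI
Tip deflection under a unit load at B: L³/(3EI) = 44.22/EI.
With EI = 13000 kN·m²: δ_0 = 0.12806 m and δ_{BB} = 0.003401 m/kN.
Compatibility — the beam at B must follow the support down by 0.015 m: δ_0 − R_B·δ_{BB} = 0.015, so R_B = (0.12806 − 0.015)/0.003401 = 33.24 kN.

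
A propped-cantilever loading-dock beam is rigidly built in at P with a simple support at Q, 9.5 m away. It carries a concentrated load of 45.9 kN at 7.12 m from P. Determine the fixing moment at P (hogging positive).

M_P = 51.19 kN·m

Remove the prop at Q; the released (primary) structure is a cantilever built in at P.
Primary-structure tip deflection at Q by superposition:
  point load 45.9 at a = 7.12: Pa²(3L − a)/(6EI) = 8291/EI
Tip deflection under a unit load at Q: L³/(3EI) = 285.8/EI.
Compatibility at Q: δ_0 − R_Q·δ_{QQ} = 0, so R_Q = 8291/285.8 = 29.01 kN.
Moment equilibrium about P: M_P = Σ(load moments about P) − R_Q·L = 326.8 − 29.01×9.5 = 51.19 kN·m.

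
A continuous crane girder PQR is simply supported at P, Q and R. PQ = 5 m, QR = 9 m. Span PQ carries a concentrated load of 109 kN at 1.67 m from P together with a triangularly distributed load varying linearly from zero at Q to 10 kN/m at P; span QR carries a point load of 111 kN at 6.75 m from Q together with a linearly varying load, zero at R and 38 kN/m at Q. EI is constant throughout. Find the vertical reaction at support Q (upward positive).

Take M_Q as the redundant. Released structure: two simple spans PQ and QR with a hinge at Q.
End slopes at the hinge Q, treating each span as simply supported:
  span PQ: point load 109 at a = 1.67: Pab(L + a)/(6LEI) = 134.8/EI
  span PQ: triangular load, peak 10: 7w₀L³/(360EI) = 24.31/EI
  span QR: point load 111 at a = 6.75: Pab(L + b)/(6LEI) = 351.2/EI
  span QR: triangular load, peak 38: w₀L³/(45EI) = 615.6/EI
  relative rotation θ_0 = (159.1 + 966.8)/EI = 1126/EI
A unit hogging moment at Q produces rotation L₁/(3EI) + L₂/(3EI) = 4.667/EI.
Compatibility: M_Q·(L₁+L₂)/(3EI) = θ_0, giving M_Q = 241.3 kN·m (hogging).
Span PQ, ΣM about P with M_Q applied at Q: R_Q^{PQ}·5 = 223.7 + 241.3, so R_Q^{PQ} = 92.99 kN and R_P = 134 − 92.99 = 41.01 kN.
Span QR, ΣM about R: R_Q^{QR}·9 = 1276 + 241.3, so R_Q^{QR} = 168.6 kN and R_R = 282 − 168.6 = 113.4 kN.
R_Q = 92.99 + 168.6 = 261.5 kN.

R_Q = 261.5 kN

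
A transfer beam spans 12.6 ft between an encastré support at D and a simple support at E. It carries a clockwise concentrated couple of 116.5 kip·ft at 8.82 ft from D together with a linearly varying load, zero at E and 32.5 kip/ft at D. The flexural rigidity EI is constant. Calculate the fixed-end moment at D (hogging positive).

M_D = 301.5 kip·ft

Remove the prop at E; the released (primary) structure is a cantilever built in at D.
Primary-structure tip deflection at E by superposition:
  clockwise couple 116.5 at a = 8.82: M₀a(2L − a)/(2EI) = 8415/EI
  triangular load, peak 32.5 at the fixed end: w₀L⁴/(30EI) = 27305/EI
  δ_0 = 35721/EI
Flexibility coefficient — unit upward force at E: δ_{EE} = L³/(3EI) = 666.8/EI.
Compatibility at E: δ_0 − R_E·δ_{EE} = 0, so R_E = 35721/666.8 = 53.57 kip.
Moment equilibrium about D: M_D = Σ(load moments about D) − R_E·L = 976.5 − 53.57×12.6 = 301.5 kip·ft.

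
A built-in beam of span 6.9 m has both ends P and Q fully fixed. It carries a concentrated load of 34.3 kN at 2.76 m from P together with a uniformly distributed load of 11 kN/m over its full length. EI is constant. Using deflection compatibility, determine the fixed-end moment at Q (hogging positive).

M_Q = 66.36 kN·m

Release both end moments; the primary structure is a simply-supported span PQ with redundants M_P and M_Q.
Simple-span end rotations at P and Q under the given loads:
  at P: point load 34.3 at a = 2.76: Pab(L + b)/(6LEI) = 104.5/EI
  at Q: point load 34.3 at a = 2.76: Pab(L + a)/(6LEI) = 91.45/EI
  at P: UDL 11: wL³/(24EI) = 150.6/EI
  at Q: UDL 11: wL³/(24EI) = 150.6/EI
  θ_P0 = 255.1/EI,  θ_Q0 = 242/EI
Flexibility coefficients: a unit moment at one end gives L/(3EI) there and L/(6EI) at the far end, so f₁₁ = f₂₂ = 2.3/EI and f₁₂ = f₂₁ = 1.15/EI.
Compatibility — zero rotation at each built-in end:
  2.3 M_P + 1.15 M_Q = 255.1
  1.15 M_P + 2.3 M_Q = 242
Solving the pair gives M_P = 77.72 kN·m and M_Q = 66.36 kN·m (hogging).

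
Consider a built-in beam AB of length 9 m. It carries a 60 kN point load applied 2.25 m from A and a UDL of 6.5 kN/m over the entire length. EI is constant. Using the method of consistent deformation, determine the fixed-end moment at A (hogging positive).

Release both end moments; the primary structure is a simply-supported span AB with redundants M_A and M_B.
On the primary (simply-supported) span, the end slopes from the loading are:
  at A: point load 60 at a = 2.25: Pab(L + b)/(6LEI) = 265.8/EI
  at B: point load 60 at a = 2.25: Pab(L + a)/(6LEI) = 189.8/EI
  at A: UDL 6.5: wL³/(24EI) = 197.4/EI
  at B: UDL 6.5: wL³/(24EI) = 197.4/EI
  θ_A0 = 463.2/EI,  θ_B0 = 387.3/EI
Flexibility coefficients: a unit moment at one end gives L/(3EI) there and L/(6EI) at the far end, so f₁₁ = f₂₂ = 3/EI and f₁₂ = f₂₁ = 1.5/EI.
Compatibility — zero rotation at each built-in end:
  3 M_A + 1.5 M_B = 463.2
  1.5 M_A + 3 M_B = 387.3
Solving the pair gives M_A = 119.8 kN·m and M_B = 69.19 kN·m (hogging).

M_A = 119.8 kN·m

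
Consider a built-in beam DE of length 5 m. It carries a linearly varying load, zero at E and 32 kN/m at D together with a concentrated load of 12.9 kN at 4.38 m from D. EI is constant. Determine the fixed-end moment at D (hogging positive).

Take the two fixed-end moments M_D, M_E as redundants; the released structure is the simple span DE.
End rotations of the released simple span under the applied load (×1/EI):
  at D: triangular load, peak 32: w₀L³/(45EI) = 88.89/EI
  at E: triangular load, peak 32: 7w₀L³/(360EI) = 77.78/EI
  at D: point load 12.9 at a = 4.38: Pab(L + b)/(6LEI) = 6.563/EI
  at E: point load 12.9 at a = 4.38: Pab(L + a)/(6LEI) = 10.95/EI
  θ_D0 = 95.45/EI,  θ_E0 = 88.73/EI
Flexibility coefficients: a unit moment at one end gives L/(3EI) there and L/(6EI) at the far end, so f₁₁ = f₂₂ = 1.667/EI and f₁₂ = f₂₁ = 0.8333/EI.
Compatibility — zero rotation at each built-in end:
  1.667 M_D + 0.8333 M_E = 95.45
  0.8333 M_D + 1.667 M_E = 88.73
Solving the pair gives M_D = 40.87 kN·m and M_E = 32.8 kN·m (hogging).

M_D = 40.87 kN·m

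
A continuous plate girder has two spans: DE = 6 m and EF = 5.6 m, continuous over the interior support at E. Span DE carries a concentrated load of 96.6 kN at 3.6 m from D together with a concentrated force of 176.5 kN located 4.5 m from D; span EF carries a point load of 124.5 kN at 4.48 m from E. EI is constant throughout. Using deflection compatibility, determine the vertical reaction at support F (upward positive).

Release continuity at E by inserting a hinge; the redundant is the internal moment M_E. The primary structure is two simply-supported spans DE and EF.
End slopes at the hinge E, treating each span as simply supported:
  span DE: point load 96.6 at a = 3.6: Pab(L + a)/(6LEI) = 222.6/EI
  span DE: point load 176.5 at a = 4.5: Pab(L + a)/(6LEI) = 347.5/EI
  span EF: point load 124.5 at a = 4.48: Pab(L + b)/(6LEI) = 124.9/EI
  relative rotation θ_0 = (570.1 + 124.9)/EI = 695/EI
A unit hogging moment at E produces rotation L₁/(3EI) + L₂/(3EI) = 3.867/EI.
Slope continuity at E: θ_0 = M_E·3.867/EI, so M_E = 695/3.867 = 179.7 kN·m (hogging).
Span EF, ΣM about F: R_E^{EF}·5.6 = 139.4 + 179.7, so R_E^{EF} = 57 kN and R_F = 124.5 − 57 = 67.5 kN.

R_F = 67.5 kN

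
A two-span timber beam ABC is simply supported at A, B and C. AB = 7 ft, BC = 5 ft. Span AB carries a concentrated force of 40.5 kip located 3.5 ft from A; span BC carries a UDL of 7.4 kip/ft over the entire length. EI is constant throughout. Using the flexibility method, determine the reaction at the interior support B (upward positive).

Release continuity at B by inserting a hinge; the redundant is the internal moment M_B. The primary structure is two simply-supported spans AB and BC.
End slopes at the hinge B, treating each span as simply supported:
  span AB: point load 40.5 at a = 3.5: Pab(L + a)/(6LEI) = 124/EI
  span BC: UDL 7.4: wL³/(24EI) = 38.54/EI
  relative rotation θ_0 = (124 + 38.54)/EI = 162.6/EI
A unit hogging moment at B produces rotation L₁/(3EI) + L₂/(3EI) = 4/EI.
Compatibility: M_B·(L₁+L₂)/(3EI) = θ_0, giving M_B = 40.64 kip·ft (hogging).
Span AB, ΣM about A with M_B applied at B: R_B^{AB}·7 = 141.8 + 40.64, so R_B^{AB} = 26.06 kip and R_A = 40.5 − 26.06 = 14.44 kip.
Span BC, ΣM about C: R_B^{BC}·5 = 92.5 + 40.64, so R_B^{BC} = 26.63 kip and R_C = 37 − 26.63 = 10.37 kip.
R_B = 26.06 + 26.63 = 52.68 kip.

R_B = 52.68 kip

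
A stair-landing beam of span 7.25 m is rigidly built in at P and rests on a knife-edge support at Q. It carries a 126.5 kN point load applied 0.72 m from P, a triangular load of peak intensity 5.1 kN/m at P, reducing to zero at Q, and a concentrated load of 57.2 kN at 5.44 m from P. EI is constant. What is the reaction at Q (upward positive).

Remove the prop at Q; the released (primary) structure is a cantilever built in at P.
Deflection at Q on the released cantilever, summing each load's contribution:
  point load 126.5 at a = 0.72: Pa²(3L − a)/(6EI) = 229.8/EI
  triangular load, peak 5.1 at the fixed end: w₀L⁴/(30EI) = 469.7/EI
  point load 57.2 at a = 5.44: Pa²(3L − a)/(6EI) = 4601/EI
  δ_0 = 5301/EI
Flexibility coefficient — unit upward force at Q: δ_{QQ} = L³/(3EI) = 127/EI.
Compatibility at Q: δ_0 − R_Q·δ_{QQ} = 0, so R_Q = 5301/127 = 41.73 kN.

R_Q = 41.73 kN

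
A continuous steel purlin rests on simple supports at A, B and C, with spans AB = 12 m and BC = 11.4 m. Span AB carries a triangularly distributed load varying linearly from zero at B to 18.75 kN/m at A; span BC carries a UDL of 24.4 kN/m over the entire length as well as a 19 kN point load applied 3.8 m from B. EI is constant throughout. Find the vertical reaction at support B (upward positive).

Release continuity at B by inserting a hinge; the redundant is the internal moment M_B. The primary structure is two simply-supported spans AB and BC.
Discontinuity in slope at B on the released structure — sum the simple-span end rotations:
  span AB: triangular load, peak 18.75: 7w₀L³/(360EI) = 630/EI
  span BC: UDL 24.4: wL³/(24EI) = 1506/EI
  span BC: point load 19 at a = 3.8: Pab(L + b)/(6LEI) = 152.4/EI
  relative rotation θ_0 = (630 + 1659)/EI = 2289/EI
A unit hogging moment at B produces rotation L₁/(3EI) + L₂/(3EI) = 7.8/EI.
Compatibility: M_B·(L₁+L₂)/(3EI) = θ_0, giving M_B = 293.4 kN·m (hogging).
Span AB, ΣM about A with M_B applied at B: R_B^{AB}·12 = 450 + 293.4, so R_B^{AB} = 61.95 kN and R_A = 112.5 − 61.95 = 50.55 kN.
Span BC, ΣM about C: R_B^{BC}·11.4 = 1730 + 293.4, so R_B^{BC} = 177.5 kN and R_C = 297.2 − 177.5 = 119.7 kN.
R_B = 61.95 + 177.5 = 239.4 kN.

R_B = 239.4 kN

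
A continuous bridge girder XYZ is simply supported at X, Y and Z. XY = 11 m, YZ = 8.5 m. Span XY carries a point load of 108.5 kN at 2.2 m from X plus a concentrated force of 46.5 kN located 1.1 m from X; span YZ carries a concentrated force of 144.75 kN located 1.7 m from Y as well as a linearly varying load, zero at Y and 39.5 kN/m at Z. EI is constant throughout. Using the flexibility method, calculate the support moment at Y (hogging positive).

M_Y = 228.7 kN·m

Take M_Y as the redundant. Released structure: two simple spans XY and YZ with a hinge at Y.
Rotations at Y on the released spans (each span's end-slope, ×1/EI):
  span XY: point load 108.5 at a = 2.2: Pab(L + a)/(6LEI) = 420.1/EI
  span XY: point load 46.5 at a = 1.1: Pab(L + a)/(6LEI) = 92.84/EI
  span YZ: point load 144.75 at a = 1.7: Pab(L + b)/(6LEI) = 502/EI
  span YZ: triangular load, peak 39.5: 7w₀L³/(360EI) = 471.7/EI
  relative rotation θ_0 = (512.9 + 973.7)/EI = 1487/EI
A unit hogging moment at Y produces rotation L₁/(3EI) + L₂/(3EI) = 6.5/EI.
Slope continuity at Y: θ_0 = M_Y·6.5/EI, so M_Y = 1487/6.5 = 228.7 kN·m (hogging).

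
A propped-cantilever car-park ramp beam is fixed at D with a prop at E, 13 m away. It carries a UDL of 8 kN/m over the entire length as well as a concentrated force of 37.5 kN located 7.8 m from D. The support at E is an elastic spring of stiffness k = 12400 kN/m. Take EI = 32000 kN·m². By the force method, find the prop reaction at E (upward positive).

Take the reaction at E as the redundant and release it; the primary structure is a cantilever fixed at D.
Primary-structure tip deflection at E by superposition:
  UDL 8: wL⁴/(8EI) = 28561/EI
  point load 37.5 at a = 7.8: Pa²(3L − a)/(6EI) = 11864/EI
  δ_0 = 40425/EI
Flexibility coefficient — unit upward force at E: δ_{EE} = L³/(3EI) = 732.3/EI.
With EI = 32000 kN·m²: δ_0 = 1.2633 m and δ_{EE} = 0.022885 m/kN.
Compatibility — the spring shortens by R_E/k under the reaction it provides: δ_0 − R_E·δ_{EE} = R_E/k. With 1/k = 0.000081 m/kN, R_E = δ_0 / (δ_{EE} + 1/k) = 1.2633 / (0.022885 + 0.000081) = 55.01 kN.

R_E = 55.01 kN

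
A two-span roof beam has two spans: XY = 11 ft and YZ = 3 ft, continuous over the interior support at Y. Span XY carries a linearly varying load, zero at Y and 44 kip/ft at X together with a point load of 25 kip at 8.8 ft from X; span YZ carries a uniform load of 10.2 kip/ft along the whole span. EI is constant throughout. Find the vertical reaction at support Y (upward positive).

R_Y = 233.7 kip

Insert a hinge at Y; M_Y is the redundant, and each span becomes simply supported.
End slopes at the hinge Y, treating each span as simply supported:
  span XY: triangular load, peak 44: 7w₀L³/(360EI) = 1139/EI
  span XY: point load 25 at a = 8.8: Pab(L + a)/(6LEI) = 145.2/EI
  span YZ: UDL 10.2: wL³/(24EI) = 11.47/EI
  relative rotation θ_0 = (1284 + 11.47)/EI = 1295/EI
A unit hogging moment at Y produces rotation L₁/(3EI) + L₂/(3EI) = 4.667/EI.
Compatibility: M_Y·(L₁+L₂)/(3EI) = θ_0, giving M_Y = 277.6 kip·ft (hogging).
Span XY, ΣM about X with M_Y applied at Y: R_Y^{XY}·11 = 1107 + 277.6, so R_Y^{XY} = 125.9 kip and R_X = 267 − 125.9 = 141.1 kip.
Span YZ, ΣM about Z: R_Y^{YZ}·3 = 45.9 + 277.6, so R_Y^{YZ} = 107.8 kip and R_Z = 30.6 − 107.8 = -77.23 kip.
R_Y = 125.9 + 107.8 = 233.7 kip.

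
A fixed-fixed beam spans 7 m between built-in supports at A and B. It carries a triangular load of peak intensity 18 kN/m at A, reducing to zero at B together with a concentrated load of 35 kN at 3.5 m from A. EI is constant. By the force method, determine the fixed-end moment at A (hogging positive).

M_A = 74.72 kN·m

Release both end moments; the primary structure is a simply-supported span AB with redundants M_A and M_B.
On the primary (simply-supported) span, the end slopes from the loading are:
  at A: triangular load, peak 18: w₀L³/(45EI) = 137.2/EI
  at B: triangular load, peak 18: 7w₀L³/(360EI) = 120/EI
  at A: point load 35 at a = 3.5: Pab(L + b)/(6LEI) = 107.2/EI
  at B: point load 35 at a = 3.5: Pab(L + a)/(6LEI) = 107.2/EI
  θ_A0 = 244.4/EI,  θ_B0 = 227.2/EI
Flexibility coefficients: a unit moment at one end gives L/(3EI) there and L/(6EI) at the far end, so f₁₁ = f₂₂ = 2.333/EI and f₁₂ = f₂₁ = 1.167/EI.
Compatibility — zero rotation at each built-in end:
  2.333 M_A + 1.167 M_B = 244.4
  1.167 M_A + 2.333 M_B = 227.2
Solving the pair gives M_A = 74.72 kN·m and M_B = 60.02 kN·m (hogging).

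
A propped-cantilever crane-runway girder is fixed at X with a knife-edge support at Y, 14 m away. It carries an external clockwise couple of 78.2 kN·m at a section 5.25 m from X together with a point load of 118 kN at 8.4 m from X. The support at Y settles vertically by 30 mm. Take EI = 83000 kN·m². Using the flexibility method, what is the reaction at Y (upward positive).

R_Y = 53.36 kN

Remove the prop at Y; the released (primary) structure is a cantilever built in at X.
Downward deflection at the released point Y due to the loads:
  clockwise couple 78.2 at a = 5.25: M₀a(2L − a)/(2EI) = 4670/EI
  point load 118 at a = 8.4: Pa²(3L − a)/(6EI) = 46626/EI
  δ_0 = 51296/EI
Tip deflection under a unit load at Y: L³/(3EI) = 914.7/EI.
With EI = 83000 kN·m²: δ_0 = 0.61802 m and δ_{YY} = 0.01102 m/kN.
Compatibility — the beam at Y must follow the support down by 0.03 m: δ_0 − R_Y·δ_{YY} = 0.03, so R_Y = (0.61802 − 0.03)/0.01102 = 53.36 kN.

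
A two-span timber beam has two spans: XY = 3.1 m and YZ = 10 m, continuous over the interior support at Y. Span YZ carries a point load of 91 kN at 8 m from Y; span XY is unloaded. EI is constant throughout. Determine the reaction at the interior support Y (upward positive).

Release continuity at Y by inserting a hinge; the redundant is the internal moment M_Y. The primary structure is two simply-supported spans XY and YZ.
End slopes at the hinge Y, treating each span as simply supported:
  span YZ: point load 91 at a = 8: Pab(L + b)/(6LEI) = 291.2/EI
  relative rotation θ_0 = (0 + 291.2)/EI = 291.2/EI
A unit hogging moment at Y produces rotation L₁/(3EI) + L₂/(3EI) = 4.367/EI.
Slope continuity at Y: θ_0 = M_Y·4.367/EI, so M_Y = 291.2/4.367 = 66.69 kN·m (hogging).
Span XY, ΣM about X with M_Y applied at Y: R_Y^{XY}·3.1 = 0 + 66.69, so R_Y^{XY} = 21.51 kN and R_X = 0 − 21.51 = -21.51 kN.
Span YZ, ΣM about Z: R_Y^{YZ}·10 = 182 + 66.69, so R_Y^{YZ} = 24.87 kN and R_Z = 91 − 24.87 = 66.13 kN.
R_Y = 21.51 + 24.87 = 46.38 kN.

R_Y = 46.38 kN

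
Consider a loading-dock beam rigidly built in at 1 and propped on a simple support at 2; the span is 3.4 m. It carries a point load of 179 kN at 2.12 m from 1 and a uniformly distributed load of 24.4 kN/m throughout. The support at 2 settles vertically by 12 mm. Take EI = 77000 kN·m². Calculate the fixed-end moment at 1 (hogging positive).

M_1 = 373.4 kN·m

Remove the prop at 2; the released (primary) structure is a cantilever built in at 1.
Downward deflection at the released point 2 due to the loads:
  point load 179 at a = 2.12: Pa²(3L − a)/(6EI) = 1083/EI
  UDL 24.4: wL⁴/(8EI) = 407.6/EI
  δ_0 = 1491/EI
Flexibility coefficient — unit upward force at 2: δ_{22} = L³/(3EI) = 13.1/EI.
With EI = 77000 kN·m²: δ_0 = 0.019363 m and δ_{22} = 0.00017 m/kN.
Compatibility — the beam at 2 must follow the support down by 0.012 m: δ_0 − R_2·δ_{22} = 0.012, so R_2 = (0.019363 − 0.012)/0.00017 = 43.28 kN.
Moment equilibrium about 1: M_1 = Σ(load moments about 1) − R_2·L = 520.5 − 43.28×3.4 = 373.4 kN·m.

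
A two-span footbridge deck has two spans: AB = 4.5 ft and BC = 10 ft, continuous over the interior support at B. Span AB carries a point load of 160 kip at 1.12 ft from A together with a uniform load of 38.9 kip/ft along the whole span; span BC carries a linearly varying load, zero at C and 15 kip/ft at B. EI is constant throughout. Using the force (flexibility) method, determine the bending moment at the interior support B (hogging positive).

M_B = 125.6 kip·ft

Take M_B as the redundant. Released structure: two simple spans AB and BC with a hinge at B.
Discontinuity in slope at B on the released structure — sum the simple-span end rotations:
  span AB: point load 160 at a = 1.12: Pab(L + a)/(6LEI) = 126.1/EI
  span AB: UDL 38.9: wL³/(24EI) = 147.7/EI
  span BC: triangular load, peak 15: w₀L³/(45EI) = 333.3/EI
  relative rotation θ_0 = (273.8 + 333.3)/EI = 607.1/EI
A unit hogging moment at B produces rotation L₁/(3EI) + L₂/(3EI) = 4.833/EI.
Compatibility: M_B·(L₁+L₂)/(3EI) = θ_0, giving M_B = 125.6 kip·ft (hogging).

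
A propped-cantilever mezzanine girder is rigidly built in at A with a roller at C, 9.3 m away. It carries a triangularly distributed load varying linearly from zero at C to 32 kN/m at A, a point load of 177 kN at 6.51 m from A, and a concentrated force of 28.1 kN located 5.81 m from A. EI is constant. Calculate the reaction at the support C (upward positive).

R_C = 142.5 kN

Release the roller at C. Primary structure: cantilever fixed at A.
Primary-structure tip deflection at C by superposition:
  triangular load, peak 32 at the fixed end: w₀L⁴/(30EI) = 7979/EI
  point load 177 at a = 6.51: Pa²(3L − a)/(6EI) = 26742/EI
  point load 28.1 at a = 5.81: Pa²(3L − a)/(6EI) = 3492/EI
  δ_0 = 38214/EI
Tip deflection under a unit load at C: L³/(3EI) = 268.1/EI.
The prop prevents deflection at C: R_C = δ_0/δ_{CC} = 38214/268.1 = 142.5 kN.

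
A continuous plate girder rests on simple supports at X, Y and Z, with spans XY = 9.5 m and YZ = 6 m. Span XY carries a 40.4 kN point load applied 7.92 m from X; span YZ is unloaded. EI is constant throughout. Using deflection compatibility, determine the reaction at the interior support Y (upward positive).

R_Y = 41.81 kN

Release continuity at Y by inserting a hinge; the redundant is the internal moment M_Y. The primary structure is two simply-supported spans XY and YZ.
Rotations at Y on the released spans (each span's end-slope, ×1/EI):
  span XY: point load 40.4 at a = 7.92: Pab(L + a)/(6LEI) = 154.5/EI
  relative rotation θ_0 = (154.5 + 0)/EI = 154.5/EI
A unit hogging moment at Y produces rotation L₁/(3EI) + L₂/(3EI) = 5.167/EI.
Compatibility: M_Y·(L₁+L₂)/(3EI) = θ_0, giving M_Y = 29.9 kN·m (hogging).
Span XY, ΣM about X with M_Y applied at Y: R_Y^{XY}·9.5 = 320 + 29.9, so R_Y^{XY} = 36.83 kN and R_X = 40.4 − 36.83 = 3.571 kN.
Span YZ, ΣM about Z: R_Y^{YZ}·6 = 0 + 29.9, so R_Y^{YZ} = 4.984 kN and R_Z = 0 − 4.984 = -4.984 kN.
R_Y = 36.83 + 4.984 = 41.81 kN.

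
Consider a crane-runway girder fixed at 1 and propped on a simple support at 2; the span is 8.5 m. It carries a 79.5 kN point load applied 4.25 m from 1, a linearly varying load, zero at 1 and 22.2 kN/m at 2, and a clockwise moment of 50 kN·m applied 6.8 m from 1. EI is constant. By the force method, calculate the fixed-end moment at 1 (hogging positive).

M_1 = 198.3 kN·m

Remove the prop at 2; the released (primary) structure is a cantilever built in at 1.
Deflection at 2 on the released cantilever, summing each load's contribution:
  point load 79.5 at a = 4.25: Pa²(3L − a)/(6EI) = 5086/EI
  triangular load, peak 22.2 at the free end: 11w₀L⁴/(120EI) = 10623/EI
  clockwise couple 50 at a = 6.8: M₀a(2L − a)/(2EI) = 1734/EI
  δ_0 = 17443/EI
Tip deflection under a unit load at 2: L³/(3EI) = 204.7/EI.
Compatibility at 2: δ_0 − R_2·δ_{22} = 0, so R_2 = 17443/204.7 = 85.21 kN.
Moment equilibrium about 1: M_1 = Σ(load moments about 1) − R_2·L = 922.5 − 85.21×8.5 = 198.3 kN·m.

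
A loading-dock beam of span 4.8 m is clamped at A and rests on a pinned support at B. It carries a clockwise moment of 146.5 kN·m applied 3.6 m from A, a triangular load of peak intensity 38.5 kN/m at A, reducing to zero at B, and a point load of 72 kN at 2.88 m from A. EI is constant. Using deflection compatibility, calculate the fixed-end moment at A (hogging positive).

M_A = 57.68 kN·m

Release the roller at B. Primary structure: cantilever fixed at A.
Downward deflection at the released point B due to the loads:
  clockwise couple 146.5 at a = 3.6: M₀a(2L − a)/(2EI) = 1582/EI
  triangular load, peak 38.5 at the fixed end: w₀L⁴/(30EI) = 681.2/EI
  point load 72 at a = 2.88: Pa²(3L − a)/(6EI) = 1147/EI
  δ_0 = 3410/EI
Flexibility coefficient — unit upward force at B: δ_{BB} = L³/(3EI) = 36.86/EI.
Compatibility at B: δ_0 − R_B·δ_{BB} = 0, so R_B = 3410/36.86 = 92.5 kN.
Moment equilibrium about A: M_A = Σ(load moments about A) − R_B·L = 501.7 − 92.5×4.8 = 57.68 kN·m.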